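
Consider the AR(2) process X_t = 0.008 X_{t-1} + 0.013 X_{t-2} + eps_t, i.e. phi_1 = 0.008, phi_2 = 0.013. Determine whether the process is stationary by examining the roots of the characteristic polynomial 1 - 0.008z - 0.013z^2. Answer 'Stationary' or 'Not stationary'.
\text{Stationary}

The AR(p) characteristic polynomial is P(z) = 1 - 0.008z - 0.013z^2.
Stationarity requires all roots to lie outside the unit circle, i.e. |z| > 1 for every root.
Set 1 + (-0.008) z + (-0.013) z^2 = 0, i.e. a z^2 + b z + c = 0 with a = -0.013, b = -0.008, c = 1.
Discriminant D = b^2 - 4ac = (-0.008)^2 - 4*(-0.013)*1 = 0.000064 - (-0.052) = 0.052064.
D >= 0, so the roots are real: z = (-b +/- sqrt(D)) / (2a) = (0.008 +/- 0.228175) / (-0.026).
  z_1 = (0.008 + 0.228175) / (-0.026) = -9.0837,   |z_1| = 9.0837.
  z_2 = (0.008 - 0.228175) / (-0.026) = 8.4683,   |z_2| = 8.4683.
Moduli of all roots: 9.0837, 8.4683.
All moduli strictly greater than 1? Yes.
Verdict: Stationary.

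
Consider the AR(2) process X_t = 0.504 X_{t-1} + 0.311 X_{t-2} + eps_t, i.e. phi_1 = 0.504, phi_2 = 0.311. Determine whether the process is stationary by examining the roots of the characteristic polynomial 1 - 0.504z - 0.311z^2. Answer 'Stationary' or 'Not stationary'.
\text{Stationary}

The AR(p) characteristic polynomial is P(z) = 1 - 0.504z - 0.311z^2.
Stationarity requires all roots to lie outside the unit circle, i.e. |z| > 1 for every root.
Set 1 + (-0.504) z + (-0.311) z^2 = 0, i.e. a z^2 + b z + c = 0 with a = -0.311, b = -0.504, c = 1.
Discriminant D = b^2 - 4ac = (-0.504)^2 - 4*(-0.311)*1 = 0.254016 - (-1.244) = 1.498016.
D >= 0, so the roots are real: z = (-b +/- sqrt(D)) / (2a) = (0.504 +/- 1.223935) / (-0.622).
  z_1 = (0.504 + 1.223935) / (-0.622) = -2.778,   |z_1| = 2.778.
  z_2 = (0.504 - 1.223935) / (-0.622) = 1.1575,   |z_2| = 1.1575.
Moduli of all roots: 2.7780, 1.1575.
All moduli strictly greater than 1? Yes.
Verdict: Stationary.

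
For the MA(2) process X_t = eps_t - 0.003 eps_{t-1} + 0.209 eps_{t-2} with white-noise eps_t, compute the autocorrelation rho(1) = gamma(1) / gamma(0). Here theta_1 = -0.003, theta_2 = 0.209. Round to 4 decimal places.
\rho(1) = -0.0035

For an MA(q) process with theta_0 = 1, the autocovariance is
  gamma(k) = sigma^2 * sum_{i=0..q-k} theta_i * theta_{i+k},
and rho(k) = gamma(k) / gamma(0). Sigma^2 cancels.
  numerator   = (1)*(-0.003) + (-0.003)*(0.209) = -0.003627.
  denominator = (1)^2 + (-0.003)^2 + (0.209)^2 = 1.04369.
  rho(1) = -0.003627 / 1.04369 = -0.0035.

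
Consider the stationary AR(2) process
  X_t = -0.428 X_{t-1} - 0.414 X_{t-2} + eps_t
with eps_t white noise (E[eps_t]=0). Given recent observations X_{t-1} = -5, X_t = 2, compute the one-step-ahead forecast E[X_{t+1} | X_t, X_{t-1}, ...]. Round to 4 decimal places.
E[X_{t+1} \mid \mathcal F_t] = 1.2140

For an AR(p) model X_t = c + sum_i phi_i X_{t-i} + eps_t, the
one-step-ahead conditional mean is
  E[X_{t+1} | X_t, ...] = c + sum_i phi_i X_{t+1-i}.
Substitute known values:
  E[X_{t+1} | ...] = (-0.428) * (2) + (-0.414) * (-5)
                   = 1.2140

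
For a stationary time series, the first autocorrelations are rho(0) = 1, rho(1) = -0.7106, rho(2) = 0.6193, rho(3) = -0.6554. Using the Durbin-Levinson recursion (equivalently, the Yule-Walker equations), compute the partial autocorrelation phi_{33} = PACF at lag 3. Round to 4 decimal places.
\phi_{33} = -0.3261

The PACF at lag k is phi_{kk}, the last component of the solution
to the Yule-Walker system G_k phi = r_k where
  (G_k)_{ij} = rho(|i - j|), (r_k)_i = rho(i), i,j = 1..k.
Equivalently, Durbin-Levinson gives phi_{kk} iteratively:
  phi_{11} = rho(1)
  phi_{kk} = [rho(k) - sum_{j=1..k-1} phi_{k-1,j} rho(k-j)]
            / [1 - sum_{j=1..k-1} phi_{k-1,j} rho(j)],
  phi_{k,j} = phi_{k-1,j} - phi_{kk} phi_{k-1,k-j},  j = 1..k-1.
Step k = 1:
  phi_11 = rho(1) = -0.7106.
Step k = 2:
  phi_22 = [rho(2) - phi_11 rho(1)] / [1 - phi_11 rho(1)] = [0.6193 - (-0.7106)(-0.7106)] / [1 - (-0.7106)(-0.7106)]
         = 0.11434764 / 0.49504764 = 0.230983.
  Update: phi_21 = phi_11 - phi_22 phi_11 = -0.7106 - (0.230983)(-0.7106) = -0.546463.
Step k = 3:
  phi_33 = [rho(3) - phi_21 rho(2) - phi_22 rho(1)] / [1 - phi_21 rho(1) - phi_22 rho(2)]
    numerator   = -0.6554 - (-0.546463)(0.6193) - (0.230983)(-0.7106) = -0.15283862
    denominator = 1 - (-0.546463)(-0.7106) - (0.230983)(0.6193) = 0.46863527
  phi_33 = -0.15283862 / 0.46863527 = -0.3261.
Therefore phi_{33} = -0.3261.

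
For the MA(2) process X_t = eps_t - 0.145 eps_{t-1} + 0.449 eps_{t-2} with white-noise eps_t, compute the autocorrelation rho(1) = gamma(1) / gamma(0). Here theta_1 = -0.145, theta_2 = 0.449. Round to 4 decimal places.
\rho(1) = -0.1718

For an MA(q) process with theta_0 = 1, the autocovariance is
  gamma(k) = sigma^2 * sum_{i=0..q-k} theta_i * theta_{i+k},
and rho(k) = gamma(k) / gamma(0). Sigma^2 cancels.
  numerator   = (1)*(-0.145) + (-0.145)*(0.449) = -0.210105.
  denominator = (1)^2 + (-0.145)^2 + (0.449)^2 = 1.222626.
  rho(1) = -0.210105 / 1.222626 = -0.1718.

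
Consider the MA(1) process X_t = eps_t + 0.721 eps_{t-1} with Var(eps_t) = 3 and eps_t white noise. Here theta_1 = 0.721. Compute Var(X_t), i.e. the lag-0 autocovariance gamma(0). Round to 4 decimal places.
\gamma(0) = 4.5595

For an MA(q) process X_t = eps_t + sum_i theta_i eps_{t-i} with
Var(eps_t) = sigma^2, the variance is
  gamma(0) = sigma^2 * (1 + sum_i theta_i^2).
  sum_i theta_i^2 = (0.721)^2 = 0.519841.
  gamma(0) = 3 * (1 + 0.519841) = 3 * 1.519841 = 4.559523, which rounds to 4.5595.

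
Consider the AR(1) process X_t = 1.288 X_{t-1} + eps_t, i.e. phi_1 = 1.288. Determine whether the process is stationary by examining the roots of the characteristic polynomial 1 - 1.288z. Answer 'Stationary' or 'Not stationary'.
\text{Not stationary}

The AR(p) characteristic polynomial is P(z) = 1 - 1.288z.
Stationarity requires all roots to lie outside the unit circle, i.e. |z| > 1 for every root.
This is linear in z: 1 + (-1.288) z = 0  =>  z = -1/(-1.288) = 0.776398,  |z| = 0.776398.
Moduli of all roots: 0.7764.
All moduli strictly greater than 1? No.
Verdict: Not stationary.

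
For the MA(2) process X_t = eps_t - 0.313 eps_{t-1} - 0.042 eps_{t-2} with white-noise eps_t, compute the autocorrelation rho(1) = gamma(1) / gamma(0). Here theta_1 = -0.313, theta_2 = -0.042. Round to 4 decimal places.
\rho(1) = -0.2727

For an MA(q) process with theta_0 = 1, the autocovariance is
  gamma(k) = sigma^2 * sum_{i=0..q-k} theta_i * theta_{i+k},
and rho(k) = gamma(k) / gamma(0). Sigma^2 cancels.
  numerator   = (1)*(-0.313) + (-0.313)*(-0.042) = -0.299854.
  denominator = (1)^2 + (-0.313)^2 + (-0.042)^2 = 1.099733.
  rho(1) = -0.299854 / 1.099733 = -0.2727.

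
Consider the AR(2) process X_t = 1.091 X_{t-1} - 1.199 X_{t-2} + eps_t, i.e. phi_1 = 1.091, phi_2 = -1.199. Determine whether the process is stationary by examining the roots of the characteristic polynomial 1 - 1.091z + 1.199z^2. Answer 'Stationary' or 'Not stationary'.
\text{Not stationary}

The AR(p) characteristic polynomial is P(z) = 1 - 1.091z + 1.199z^2.
Stationarity requires all roots to lie outside the unit circle, i.e. |z| > 1 for every root.
Set 1 + (-1.091) z + (1.199) z^2 = 0, i.e. a z^2 + b z + c = 0 with a = 1.199, b = -1.091, c = 1.
Discriminant D = b^2 - 4ac = (-1.091)^2 - 4*(1.199)*1 = 1.190281 - (4.796) = -3.605719.
D < 0, so the roots are the complex-conjugate pair z = (-b +/- i sqrt(-D)) / (2a) = 0.455 +/- 0.7919i.
For a conjugate pair |z|^2 = z * conj(z) = (product of roots) = c/a = 1/(1.199) = 0.834028, so |z| = sqrt(0.834028) = 0.9133 for both roots.
Moduli of all roots: 0.9133, 0.9133.
All moduli strictly greater than 1? No.
Verdict: Not stationary.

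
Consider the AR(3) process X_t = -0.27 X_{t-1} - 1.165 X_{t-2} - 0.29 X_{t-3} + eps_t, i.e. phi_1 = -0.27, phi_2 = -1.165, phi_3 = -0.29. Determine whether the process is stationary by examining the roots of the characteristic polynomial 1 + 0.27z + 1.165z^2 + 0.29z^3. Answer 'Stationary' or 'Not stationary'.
\text{Not stationary}

The AR(p) characteristic polynomial is P(z) = 1 + 0.27z + 1.165z^2 + 0.29z^3.
Stationarity requires all roots to lie outside the unit circle, i.e. |z| > 1 for every root.
Degree 3: look for a simple real root z0 first, then factor out (1 - z/z0) and solve the remaining quadratic.
Testing z0 = -4: P(-4) = 1 + (0.27)(-4) + (1.165)(-4)^2 + (0.29)(-4)^3
  = 1 + (-1.08) + (18.64) + (-18.56) = 0.  So z_0 = -4 is a root, |z_0| = 4.
Divide out the factor (1 + 0.25 z) = (1 - z/z0) (since 1/z0 = -0.25):
  P(z) = (1 + 0.25 z)(1 + (0.02) z + (1.16) z^2)
  [check: z-coef 0.02 - (-0.25) = 0.27; z^2-coef 1.16 - (-0.25)(0.02) = 1.165; z^3-coef -(-0.25)(1.16) = 0.29.]
Remaining roots from the quadratic factor 1 + (0.02) z + (1.16) z^2:
  Set 1 + (0.02) z + (1.16) z^2 = 0, i.e. a z^2 + b z + c = 0 with a = 1.16, b = 0.02, c = 1.
  Discriminant D = b^2 - 4ac = (0.02)^2 - 4*(1.16)*1 = 0.0004 - (4.64) = -4.6396.
  D < 0, so the roots are the complex-conjugate pair z = (-b +/- i sqrt(-D)) / (2a) = -0.0086 +/- 0.9284i.
  For a conjugate pair |z|^2 = z * conj(z) = (product of roots) = c/a = 1/(1.16) = 0.862069, so |z| = sqrt(0.862069) = 0.9285 for both roots.
Moduli of all roots: 4.0000, 0.9285, 0.9285.
All moduli strictly greater than 1? No.
Verdict: Not stationary.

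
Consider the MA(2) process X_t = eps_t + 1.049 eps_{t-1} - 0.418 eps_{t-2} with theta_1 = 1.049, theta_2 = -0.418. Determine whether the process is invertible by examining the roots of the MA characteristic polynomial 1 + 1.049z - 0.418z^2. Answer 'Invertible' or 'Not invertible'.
\text{Not invertible}

The MA(q) characteristic polynomial is P(z) = 1 + 1.049z - 0.418z^2.
Invertibility requires all roots to lie outside the unit circle, i.e. |z| > 1 for every root.
Set 1 + (1.049) z + (-0.418) z^2 = 0, i.e. a z^2 + b z + c = 0 with a = -0.418, b = 1.049, c = 1.
Discriminant D = b^2 - 4ac = (1.049)^2 - 4*(-0.418)*1 = 1.100401 - (-1.672) = 2.772401.
D >= 0, so the roots are real: z = (-b +/- sqrt(D)) / (2a) = (-1.049 +/- 1.665053) / (-0.836).
  z_1 = (-1.049 + 1.665053) / (-0.836) = -0.7369,   |z_1| = 0.7369.
  z_2 = (-1.049 - 1.665053) / (-0.836) = 3.2465,   |z_2| = 3.2465.
Moduli of all roots: 0.7369, 3.2465.
All moduli strictly greater than 1? No.
Verdict: Not invertible.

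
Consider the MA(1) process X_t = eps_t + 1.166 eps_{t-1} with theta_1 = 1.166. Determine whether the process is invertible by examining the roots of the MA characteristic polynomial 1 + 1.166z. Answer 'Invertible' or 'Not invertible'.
\text{Not invertible}

The MA(q) characteristic polynomial is P(z) = 1 + 1.166z.
Invertibility requires all roots to lie outside the unit circle, i.e. |z| > 1 for every root.
This is linear in z: 1 + (1.166) z = 0  =>  z = -1/(1.166) = -0.857633,  |z| = 0.857633.
Moduli of all roots: 0.8576.
All moduli strictly greater than 1? No.
Verdict: Not invertible.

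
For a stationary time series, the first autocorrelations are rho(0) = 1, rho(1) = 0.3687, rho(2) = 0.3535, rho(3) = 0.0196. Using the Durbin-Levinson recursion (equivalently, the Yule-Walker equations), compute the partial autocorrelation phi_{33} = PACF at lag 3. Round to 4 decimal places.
\phi_{33} = -0.2110

The PACF at lag k is phi_{kk}, the last component of the solution
to the Yule-Walker system G_k phi = r_k where
  (G_k)_{ij} = rho(|i - j|), (r_k)_i = rho(i), i,j = 1..k.
Equivalently, Durbin-Levinson gives phi_{kk} iteratively:
  phi_{11} = rho(1)
  phi_{kk} = [rho(k) - sum_{j=1..k-1} phi_{k-1,j} rho(k-j)]
            / [1 - sum_{j=1..k-1} phi_{k-1,j} rho(j)],
  phi_{k,j} = phi_{k-1,j} - phi_{kk} phi_{k-1,k-j},  j = 1..k-1.
Step k = 1:
  phi_11 = rho(1) = 0.3687.
Step k = 2:
  phi_22 = [rho(2) - phi_11 rho(1)] / [1 - phi_11 rho(1)] = [0.3535 - (0.3687)(0.3687)] / [1 - (0.3687)(0.3687)]
         = 0.21756031 / 0.86406031 = 0.251788.
  Update: phi_21 = phi_11 - phi_22 phi_11 = 0.3687 - (0.251788)(0.3687) = 0.275866.
Step k = 3:
  phi_33 = [rho(3) - phi_21 rho(2) - phi_22 rho(1)] / [1 - phi_21 rho(1) - phi_22 rho(2)]
    numerator   = 0.0196 - (0.275866)(0.3535) - (0.251788)(0.3687) = -0.17075286
    denominator = 1 - (0.275866)(0.3687) - (0.251788)(0.3535) = 0.80928116
  phi_33 = -0.17075286 / 0.80928116 = -0.211.
Therefore phi_{33} = -0.2110.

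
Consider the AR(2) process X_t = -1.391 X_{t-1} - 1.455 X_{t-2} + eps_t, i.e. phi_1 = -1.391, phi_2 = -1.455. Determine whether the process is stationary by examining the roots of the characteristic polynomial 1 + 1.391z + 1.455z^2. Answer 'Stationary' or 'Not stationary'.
\text{Not stationary}

The AR(p) characteristic polynomial is P(z) = 1 + 1.391z + 1.455z^2.
Stationarity requires all roots to lie outside the unit circle, i.e. |z| > 1 for every root.
Set 1 + (1.391) z + (1.455) z^2 = 0, i.e. a z^2 + b z + c = 0 with a = 1.455, b = 1.391, c = 1.
Discriminant D = b^2 - 4ac = (1.391)^2 - 4*(1.455)*1 = 1.934881 - (5.82) = -3.885119.
D < 0, so the roots are the complex-conjugate pair z = (-b +/- i sqrt(-D)) / (2a) = -0.478 +/- 0.6773i.
For a conjugate pair |z|^2 = z * conj(z) = (product of roots) = c/a = 1/(1.455) = 0.687285, so |z| = sqrt(0.687285) = 0.829 for both roots.
Moduli of all roots: 0.8290, 0.8290.
All moduli strictly greater than 1? No.
Verdict: Not stationary.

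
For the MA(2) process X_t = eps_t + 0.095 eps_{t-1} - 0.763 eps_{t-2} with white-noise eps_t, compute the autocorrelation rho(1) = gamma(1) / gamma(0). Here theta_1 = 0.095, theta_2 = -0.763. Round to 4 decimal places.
\rho(1) = 0.0141

For an MA(q) process with theta_0 = 1, the autocovariance is
  gamma(k) = sigma^2 * sum_{i=0..q-k} theta_i * theta_{i+k},
and rho(k) = gamma(k) / gamma(0). Sigma^2 cancels.
  numerator   = (1)*(0.095) + (0.095)*(-0.763) = 0.022515.
  denominator = (1)^2 + (0.095)^2 + (-0.763)^2 = 1.591194.
  rho(1) = 0.022515 / 1.591194 = 0.0141.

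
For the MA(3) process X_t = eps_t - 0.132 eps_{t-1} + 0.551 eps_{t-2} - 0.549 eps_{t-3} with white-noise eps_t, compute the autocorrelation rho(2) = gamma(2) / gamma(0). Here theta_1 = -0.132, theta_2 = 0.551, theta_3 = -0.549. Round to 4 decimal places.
\rho(2) = 0.3843

For an MA(q) process with theta_0 = 1, the autocovariance is
  gamma(k) = sigma^2 * sum_{i=0..q-k} theta_i * theta_{i+k},
and rho(k) = gamma(k) / gamma(0). Sigma^2 cancels.
  numerator   = (1)*(0.551) + (-0.132)*(-0.549) = 0.623468.
  denominator = (1)^2 + (-0.132)^2 + (0.551)^2 + (-0.549)^2 = 1.622426.
  rho(2) = 0.623468 / 1.622426 = 0.3843.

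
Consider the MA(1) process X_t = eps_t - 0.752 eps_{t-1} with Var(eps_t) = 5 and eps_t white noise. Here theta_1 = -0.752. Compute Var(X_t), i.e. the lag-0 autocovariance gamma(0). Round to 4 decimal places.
\gamma(0) = 7.8275

For an MA(q) process X_t = eps_t + sum_i theta_i eps_{t-i} with
Var(eps_t) = sigma^2, the variance is
  gamma(0) = sigma^2 * (1 + sum_i theta_i^2).
  sum_i theta_i^2 = (-0.752)^2 = 0.565504.
  gamma(0) = 5 * (1 + 0.565504) = 5 * 1.565504 = 7.82752, which rounds to 7.8275.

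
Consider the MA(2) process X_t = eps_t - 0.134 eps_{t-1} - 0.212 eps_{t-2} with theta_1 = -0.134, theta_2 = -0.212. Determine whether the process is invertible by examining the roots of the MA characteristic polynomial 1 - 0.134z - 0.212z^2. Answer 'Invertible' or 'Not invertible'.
\text{Invertible}

The MA(q) characteristic polynomial is P(z) = 1 - 0.134z - 0.212z^2.
Invertibility requires all roots to lie outside the unit circle, i.e. |z| > 1 for every root.
Set 1 + (-0.134) z + (-0.212) z^2 = 0, i.e. a z^2 + b z + c = 0 with a = -0.212, b = -0.134, c = 1.
Discriminant D = b^2 - 4ac = (-0.134)^2 - 4*(-0.212)*1 = 0.017956 - (-0.848) = 0.865956.
D >= 0, so the roots are real: z = (-b +/- sqrt(D)) / (2a) = (0.134 +/- 0.930568) / (-0.424).
  z_1 = (0.134 + 0.930568) / (-0.424) = -2.5108,   |z_1| = 2.5108.
  z_2 = (0.134 - 0.930568) / (-0.424) = 1.8787,   |z_2| = 1.8787.
Moduli of all roots: 2.5108, 1.8787.
All moduli strictly greater than 1? Yes.
Verdict: Invertible.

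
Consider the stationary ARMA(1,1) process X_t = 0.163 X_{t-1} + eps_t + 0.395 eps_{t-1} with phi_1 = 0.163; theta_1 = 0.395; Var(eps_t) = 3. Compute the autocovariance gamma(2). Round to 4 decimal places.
\gamma(2) = 0.2984

Multiply the model equation by X_{t-k} and take expectations. With theta_0 = psi_0 = 1 and psi_j the MA(infinity) weights, this gives
  gamma(k) - sum_i phi_i gamma(k-i) = c_k,
  c_k = sigma^2 * sum_{j=k..q} theta_j psi_{j-k}   (c_k = 0 for k > q),
using gamma(-m) = gamma(m).
psi-weights needed (psi_j = theta_j + sum_i phi_i psi_{j-i}):
  psi_1 = theta_1 + phi_1 = 0.395 + (0.163) = 0.558
Right-hand sides:
  c_0 = sigma^2 (1 + theta_1 psi_1) = 3 * (1 + (0.395)(0.558)) = 3 * 1.22041 = 3.66123
  c_1 = sigma^2 theta_1 = 3 * (0.395) = 1.185
  c_2 = 0
Equations for k = 0 and k = 1 (AR order 1):
  gamma(0) = phi_1 gamma(1) + c_0
  gamma(1) = phi_1 gamma(0) + c_1
Substituting the second into the first: gamma(0) (1 - phi_1^2) = c_0 + phi_1 c_1, so
  gamma(0) = (c_0 + phi_1 c_1) / (1 - phi_1^2) = (3.66123 + (0.163)(1.185)) / (1 - (0.163)^2) = 3.854385 / 0.973431 = 3.959587.
  gamma(1) = phi_1 gamma(0) + c_1 = (0.163)(3.959587) + (1.185) = 1.830413.
For k = 2 (> q): gamma(2) = phi_1 gamma(1) = (0.163)(1.830413) = 0.298357.
Therefore gamma(2) = 0.2984 (to 4 decimal places).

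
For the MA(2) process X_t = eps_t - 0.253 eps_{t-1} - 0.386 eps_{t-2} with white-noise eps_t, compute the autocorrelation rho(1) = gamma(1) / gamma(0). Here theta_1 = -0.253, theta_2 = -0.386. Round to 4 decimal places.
\rho(1) = -0.1281

For an MA(q) process with theta_0 = 1, the autocovariance is
  gamma(k) = sigma^2 * sum_{i=0..q-k} theta_i * theta_{i+k},
and rho(k) = gamma(k) / gamma(0). Sigma^2 cancels.
  numerator   = (1)*(-0.253) + (-0.253)*(-0.386) = -0.155342.
  denominator = (1)^2 + (-0.253)^2 + (-0.386)^2 = 1.213005.
  rho(1) = -0.155342 / 1.213005 = -0.1281.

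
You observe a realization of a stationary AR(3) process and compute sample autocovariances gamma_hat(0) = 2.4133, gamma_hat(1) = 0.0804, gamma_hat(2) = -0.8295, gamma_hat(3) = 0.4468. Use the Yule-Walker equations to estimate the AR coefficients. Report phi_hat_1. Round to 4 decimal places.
\hat\phi_{1} = 0.1280

The Yule-Walker equations for an AR(p) process read, in matrix form,
  Gamma_p phi = r_p,   with   (Gamma_p)_{ij} = gamma(|i - j|),
                       (r_p)_i = gamma(i),   i,j = 1..p.
Substitute the sample gammas (Toeplitz matrix and right-hand side of size 3):
  Gamma_p = [[2.4133, 0.0804, -0.8295], [0.0804, 2.4133, 0.0804], [-0.8295, 0.0804, 2.4133]]
  r_p     = [0.0804, -0.8295, 0.4468]
Written out (R1..R3):
  (R1) 2.4133 phi_1 + 0.0804 phi_2 - 0.8295 phi_3 = 0.0804
  (R2) 0.0804 phi_1 + 2.4133 phi_2 + 0.0804 phi_3 = -0.8295
  (R3) -0.8295 phi_1 + 0.0804 phi_2 + 2.4133 phi_3 = 0.4468
Gaussian elimination:
  R2 <- R2 - (0.0804/2.4133) R1 = R2 - (0.033315) R1:  2.410621 phi_2 + 0.108035 phi_3 = -0.832179
  R3 <- R3 - (-0.8295/2.4133) R1 = R3 - (-0.34372) R1:  0.108035 phi_2 + 2.128184 phi_3 = 0.474435
  R3 <- R3 - (0.108035/2.410621) R2 = R3 - (0.044816) R2:  2.123342 phi_3 = 0.51173
Back-substitution:
  phi_hat_3 = 0.51173 / 2.123342 = 0.241002
  phi_hat_2 = (-0.832179 - (0.108035)(0.241002)) / 2.410621 = -0.356014
  phi_hat_1 = (0.0804 - (0.0804)(-0.356014) - (-0.8295)(0.241002)) / 2.4133 = 0.128013
So phi_hat = [0.1280, -0.3560, 0.2410].
Therefore phi_hat_1 = 0.1280.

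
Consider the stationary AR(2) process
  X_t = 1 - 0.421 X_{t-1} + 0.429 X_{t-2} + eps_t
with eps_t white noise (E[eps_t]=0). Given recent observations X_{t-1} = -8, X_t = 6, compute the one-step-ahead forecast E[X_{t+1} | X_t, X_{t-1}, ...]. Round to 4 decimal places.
E[X_{t+1} \mid \mathcal F_t] = -4.9580

For an AR(p) model X_t = c + sum_i phi_i X_{t-i} + eps_t, the
one-step-ahead conditional mean is
  E[X_{t+1} | X_t, ...] = c + sum_i phi_i X_{t+1-i}.
Substitute known values:
  E[X_{t+1} | ...] = 1 + (-0.421) * (6) + (0.429) * (-8)
                   = -4.9580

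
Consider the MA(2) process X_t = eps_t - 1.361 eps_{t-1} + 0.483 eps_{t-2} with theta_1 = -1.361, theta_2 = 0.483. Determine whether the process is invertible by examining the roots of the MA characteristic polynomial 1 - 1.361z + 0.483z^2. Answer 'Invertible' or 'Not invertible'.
\text{Invertible}

The MA(q) characteristic polynomial is P(z) = 1 - 1.361z + 0.483z^2.
Invertibility requires all roots to lie outside the unit circle, i.e. |z| > 1 for every root.
Set 1 + (-1.361) z + (0.483) z^2 = 0, i.e. a z^2 + b z + c = 0 with a = 0.483, b = -1.361, c = 1.
Discriminant D = b^2 - 4ac = (-1.361)^2 - 4*(0.483)*1 = 1.852321 - (1.932) = -0.079679.
D < 0, so the roots are the complex-conjugate pair z = (-b +/- i sqrt(-D)) / (2a) = 1.4089 +/- 0.2922i.
For a conjugate pair |z|^2 = z * conj(z) = (product of roots) = c/a = 1/(0.483) = 2.070393, so |z| = sqrt(2.070393) = 1.4389 for both roots.
Moduli of all roots: 1.4389, 1.4389.
All moduli strictly greater than 1? Yes.
Verdict: Invertible.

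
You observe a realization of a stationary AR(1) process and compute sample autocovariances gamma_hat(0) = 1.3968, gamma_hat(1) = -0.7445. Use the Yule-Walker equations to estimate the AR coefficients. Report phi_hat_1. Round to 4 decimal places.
\hat\phi_{1} = -0.5330

The Yule-Walker equations for an AR(p) process read, in matrix form,
  Gamma_p phi = r_p,   with   (Gamma_p)_{ij} = gamma(|i - j|),
                       (r_p)_i = gamma(i),   i,j = 1..p.
Substitute the sample gammas (Toeplitz matrix and right-hand side of size 1):
  Gamma_p = [[1.3968]]
  r_p     = [-0.7445]
With p = 1 this is the single equation gamma(0) phi_1 = gamma(1):
  phi_hat_1 = gamma(1) / gamma(0) = -0.7445 / 1.3968 = -0.5330.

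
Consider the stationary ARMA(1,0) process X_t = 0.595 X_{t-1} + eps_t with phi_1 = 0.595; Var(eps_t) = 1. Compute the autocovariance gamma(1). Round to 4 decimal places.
\gamma(1) = 0.9211

Multiply the model equation by X_{t-k} and take expectations. With theta_0 = psi_0 = 1 and psi_j the MA(infinity) weights, this gives
  gamma(k) - sum_i phi_i gamma(k-i) = c_k,
  c_k = sigma^2 * sum_{j=k..q} theta_j psi_{j-k}   (c_k = 0 for k > q),
using gamma(-m) = gamma(m).
Pure AR (q = 0): c_0 = sigma^2 = 1, c_k = 0 for k >= 1.
Equations for k = 0 and k = 1 (AR order 1):
  gamma(0) = phi_1 gamma(1) + c_0
  gamma(1) = phi_1 gamma(0) + c_1
Substituting the second into the first: gamma(0) (1 - phi_1^2) = c_0 + phi_1 c_1, so
  gamma(0) = c_0 / (1 - phi_1^2) = 1 / (1 - (0.595)^2) = 1 / 0.645975 = 1.548048.
  gamma(1) = phi_1 gamma(0) = (0.595)(1.548048) = 0.921088.
Therefore gamma(1) = 0.9211 (to 4 decimal places).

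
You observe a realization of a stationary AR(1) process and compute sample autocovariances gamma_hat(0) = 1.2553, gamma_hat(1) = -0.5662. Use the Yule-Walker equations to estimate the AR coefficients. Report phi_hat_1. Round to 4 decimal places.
\hat\phi_{1} = -0.4510

The Yule-Walker equations for an AR(p) process read, in matrix form,
  Gamma_p phi = r_p,   with   (Gamma_p)_{ij} = gamma(|i - j|),
                       (r_p)_i = gamma(i),   i,j = 1..p.
Substitute the sample gammas (Toeplitz matrix and right-hand side of size 1):
  Gamma_p = [[1.2553]]
  r_p     = [-0.5662]
With p = 1 this is the single equation gamma(0) phi_1 = gamma(1):
  phi_hat_1 = gamma(1) / gamma(0) = -0.5662 / 1.2553 = -0.4510.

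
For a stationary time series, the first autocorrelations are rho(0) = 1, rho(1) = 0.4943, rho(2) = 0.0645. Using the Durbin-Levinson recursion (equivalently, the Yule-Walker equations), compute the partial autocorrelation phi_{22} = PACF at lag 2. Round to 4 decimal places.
\phi_{22} = -0.2380

The PACF at lag k is phi_{kk}, the last component of the solution
to the Yule-Walker system G_k phi = r_k where
  (G_k)_{ij} = rho(|i - j|), (r_k)_i = rho(i), i,j = 1..k.
Equivalently, Durbin-Levinson gives phi_{kk} iteratively:
  phi_{11} = rho(1)
  phi_{kk} = [rho(k) - sum_{j=1..k-1} phi_{k-1,j} rho(k-j)]
            / [1 - sum_{j=1..k-1} phi_{k-1,j} rho(j)],
  phi_{k,j} = phi_{k-1,j} - phi_{kk} phi_{k-1,k-j},  j = 1..k-1.
Step k = 1:
  phi_11 = rho(1) = 0.4943.
Step k = 2:
  phi_22 = [rho(2) - phi_11 rho(1)] / [1 - phi_11 rho(1)] = [0.0645 - (0.4943)(0.4943)] / [1 - (0.4943)(0.4943)]
         = -0.17983249 / 0.75566751 = -0.238.
Therefore phi_{22} = -0.2380.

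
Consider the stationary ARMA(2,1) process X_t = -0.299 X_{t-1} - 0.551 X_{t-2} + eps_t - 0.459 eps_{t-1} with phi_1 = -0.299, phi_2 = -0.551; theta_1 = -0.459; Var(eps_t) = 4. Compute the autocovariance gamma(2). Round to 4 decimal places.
\gamma(2) = -3.7301

Multiply the model equation by X_{t-k} and take expectations. With theta_0 = psi_0 = 1 and psi_j the MA(infinity) weights, this gives
  gamma(k) - sum_i phi_i gamma(k-i) = c_k,
  c_k = sigma^2 * sum_{j=k..q} theta_j psi_{j-k}   (c_k = 0 for k > q),
using gamma(-m) = gamma(m).
psi-weights needed (psi_j = theta_j + sum_i phi_i psi_{j-i}):
  psi_1 = theta_1 + phi_1 = -0.459 + (-0.299) = -0.758
Right-hand sides:
  c_0 = sigma^2 (1 + theta_1 psi_1) = 4 * (1 + (-0.459)(-0.758)) = 4 * 1.347922 = 5.391688
  c_1 = sigma^2 theta_1 = 4 * (-0.459) = -1.836
  c_2 = 0
Equations for k = 0, 1, 2 (AR order 2, c_2 = 0):
  (E0) gamma(0) = phi_1 gamma(1) + phi_2 gamma(2) + c_0
  (E1) gamma(1) = phi_1 gamma(0) + phi_2 gamma(1) + c_1
  (E2) gamma(2) = phi_1 gamma(1) + phi_2 gamma(0)
From (E1): gamma(1) = A gamma(0) + B with
  A = phi_1 / (1 - phi_2) = -0.299 / 1.551 = -0.192779,   B = c_1 / (1 - phi_2) = -1.836 / 1.551 = -1.183752.
Insert (E2) into (E0): gamma(0) (1 - phi_2^2) = phi_1 (1 + phi_2) gamma(1) + c_0.
  phi_1 (1 + phi_2) = (-0.299)(0.449) = -0.134251,   1 - phi_2^2 = 0.696399.
Replace gamma(1) by A gamma(0) + B and collect gamma(0):
  gamma(0) [0.696399 - (-0.134251)(-0.192779)] = (-0.134251)(-1.183752) + 5.391688
  gamma(0) * 0.670518 = 5.550608
  gamma(0) = 5.550608 / 0.670518 = 8.278086.
  gamma(1) = A gamma(0) + B = (-0.192779)(8.278086) + (-1.183752) = -2.779592.
  gamma(2) = phi_1 gamma(1) + phi_2 gamma(0) = (-0.299)(-2.779592) + (-0.551)(8.278086) = -3.730127.
Therefore gamma(2) = -3.7301 (to 4 decimal places).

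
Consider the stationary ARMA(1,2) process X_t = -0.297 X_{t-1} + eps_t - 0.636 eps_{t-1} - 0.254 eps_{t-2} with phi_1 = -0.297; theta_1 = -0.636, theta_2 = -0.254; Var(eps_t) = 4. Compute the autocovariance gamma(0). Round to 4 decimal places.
\gamma(0) = 7.4843

Multiply the model equation by X_{t-k} and take expectations. With theta_0 = psi_0 = 1 and psi_j the MA(infinity) weights, this gives
  gamma(k) - sum_i phi_i gamma(k-i) = c_k,
  c_k = sigma^2 * sum_{j=k..q} theta_j psi_{j-k}   (c_k = 0 for k > q),
using gamma(-m) = gamma(m).
psi-weights needed (psi_j = theta_j + sum_i phi_i psi_{j-i}):
  psi_1 = theta_1 + phi_1 = -0.636 + (-0.297) = -0.933
  psi_2 = theta_2 + phi_1 psi_1 = -0.254 + (-0.297)(-0.933) = 0.023101
Right-hand sides:
  c_0 = sigma^2 (1 + theta_1 psi_1 + theta_2 psi_2) = 4 * (1 + (-0.636)(-0.933) + (-0.254)(0.023101)) = 4 * 1.58752 = 6.350081
  c_1 = sigma^2 (theta_1 + theta_2 psi_1) = 4 * (-0.636 + (-0.254)(-0.933)) = -1.596072
  c_2 = sigma^2 theta_2 = 4 * (-0.254) = -1.016
Equations for k = 0 and k = 1 (AR order 1):
  gamma(0) = phi_1 gamma(1) + c_0
  gamma(1) = phi_1 gamma(0) + c_1
Substituting the second into the first: gamma(0) (1 - phi_1^2) = c_0 + phi_1 c_1, so
  gamma(0) = (c_0 + phi_1 c_1) / (1 - phi_1^2) = (6.350081 + (-0.297)(-1.596072)) / (1 - (-0.297)^2) = 6.824115 / 0.911791 = 7.484297.
Therefore gamma(0) = 7.4843 (to 4 decimal places).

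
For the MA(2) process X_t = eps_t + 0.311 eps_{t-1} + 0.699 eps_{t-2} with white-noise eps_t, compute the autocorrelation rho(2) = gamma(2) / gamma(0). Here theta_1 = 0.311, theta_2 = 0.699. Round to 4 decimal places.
\rho(2) = 0.4409

For an MA(q) process with theta_0 = 1, the autocovariance is
  gamma(k) = sigma^2 * sum_{i=0..q-k} theta_i * theta_{i+k},
and rho(k) = gamma(k) / gamma(0). Sigma^2 cancels.
  numerator   = (1)*(0.699) = 0.699.
  denominator = (1)^2 + (0.311)^2 + (0.699)^2 = 1.585322.
  rho(2) = 0.699 / 1.585322 = 0.4409.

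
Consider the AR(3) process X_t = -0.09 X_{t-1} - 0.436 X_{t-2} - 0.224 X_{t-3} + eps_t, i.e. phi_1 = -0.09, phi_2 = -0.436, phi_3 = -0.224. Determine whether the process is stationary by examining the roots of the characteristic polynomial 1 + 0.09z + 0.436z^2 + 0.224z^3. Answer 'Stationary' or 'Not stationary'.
\text{Stationary}

The AR(p) characteristic polynomial is P(z) = 1 + 0.09z + 0.436z^2 + 0.224z^3.
Stationarity requires all roots to lie outside the unit circle, i.e. |z| > 1 for every root.
Degree 3: look for a simple real root z0 first, then factor out (1 - z/z0) and solve the remaining quadratic.
Testing z0 = -2.5: P(-2.5) = 1 + (0.09)(-2.5) + (0.436)(-2.5)^2 + (0.224)(-2.5)^3
  = 1 + (-0.225) + (2.725) + (-3.5) = 0.  So z_0 = -2.5 is a root, |z_0| = 2.5.
Divide out the factor (1 + 0.4 z) = (1 - z/z0) (since 1/z0 = -0.4):
  P(z) = (1 + 0.4 z)(1 + (-0.31) z + (0.56) z^2)
  [check: z-coef -0.31 - (-0.4) = 0.09; z^2-coef 0.56 - (-0.4)(-0.31) = 0.436; z^3-coef -(-0.4)(0.56) = 0.224.]
Remaining roots from the quadratic factor 1 + (-0.31) z + (0.56) z^2:
  Set 1 + (-0.31) z + (0.56) z^2 = 0, i.e. a z^2 + b z + c = 0 with a = 0.56, b = -0.31, c = 1.
  Discriminant D = b^2 - 4ac = (-0.31)^2 - 4*(0.56)*1 = 0.0961 - (2.24) = -2.1439.
  D < 0, so the roots are the complex-conjugate pair z = (-b +/- i sqrt(-D)) / (2a) = 0.2768 +/- 1.3073i.
  For a conjugate pair |z|^2 = z * conj(z) = (product of roots) = c/a = 1/(0.56) = 1.785714, so |z| = sqrt(1.785714) = 1.3363 for both roots.
Moduli of all roots: 2.5000, 1.3363, 1.3363.
All moduli strictly greater than 1? Yes.
Verdict: Stationary.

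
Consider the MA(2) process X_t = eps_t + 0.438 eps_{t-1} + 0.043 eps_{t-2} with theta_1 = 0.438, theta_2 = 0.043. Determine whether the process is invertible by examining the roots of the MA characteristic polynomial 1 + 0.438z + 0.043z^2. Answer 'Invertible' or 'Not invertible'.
\text{Invertible}

The MA(q) characteristic polynomial is P(z) = 1 + 0.438z + 0.043z^2.
Invertibility requires all roots to lie outside the unit circle, i.e. |z| > 1 for every root.
Set 1 + (0.438) z + (0.043) z^2 = 0, i.e. a z^2 + b z + c = 0 with a = 0.043, b = 0.438, c = 1.
Discriminant D = b^2 - 4ac = (0.438)^2 - 4*(0.043)*1 = 0.191844 - (0.172) = 0.019844.
D >= 0, so the roots are real: z = (-b +/- sqrt(D)) / (2a) = (-0.438 +/- 0.140869) / (0.086).
  z_1 = (-0.438 + 0.140869) / (0.086) = -3.455,   |z_1| = 3.455.
  z_2 = (-0.438 - 0.140869) / (0.086) = -6.731,   |z_2| = 6.731.
Moduli of all roots: 3.4550, 6.7310.
All moduli strictly greater than 1? Yes.
Verdict: Invertible.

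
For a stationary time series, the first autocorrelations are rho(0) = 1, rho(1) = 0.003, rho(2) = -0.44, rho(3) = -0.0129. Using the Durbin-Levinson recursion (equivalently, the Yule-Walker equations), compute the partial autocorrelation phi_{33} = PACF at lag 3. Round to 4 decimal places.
\phi_{33} = -0.0120

The PACF at lag k is phi_{kk}, the last component of the solution
to the Yule-Walker system G_k phi = r_k where
  (G_k)_{ij} = rho(|i - j|), (r_k)_i = rho(i), i,j = 1..k.
Equivalently, Durbin-Levinson gives phi_{kk} iteratively:
  phi_{11} = rho(1)
  phi_{kk} = [rho(k) - sum_{j=1..k-1} phi_{k-1,j} rho(k-j)]
            / [1 - sum_{j=1..k-1} phi_{k-1,j} rho(j)],
  phi_{k,j} = phi_{k-1,j} - phi_{kk} phi_{k-1,k-j},  j = 1..k-1.
Step k = 1:
  phi_11 = rho(1) = 0.003.
Step k = 2:
  phi_22 = [rho(2) - phi_11 rho(1)] / [1 - phi_11 rho(1)] = [-0.44 - (0.003)(0.003)] / [1 - (0.003)(0.003)]
         = -0.440009 / 0.999991 = -0.440013.
  Update: phi_21 = phi_11 - phi_22 phi_11 = 0.003 - (-0.440013)(0.003) = 0.00432.
Step k = 3:
  phi_33 = [rho(3) - phi_21 rho(2) - phi_22 rho(1)] / [1 - phi_21 rho(1) - phi_22 rho(2)]
    numerator   = -0.0129 - (0.00432)(-0.44) - (-0.440013)(0.003) = -0.00967914
    denominator = 1 - (0.00432)(0.003) - (-0.440013)(-0.44) = 0.80638134
  phi_33 = -0.00967914 / 0.80638134 = -0.012.
Therefore phi_{33} = -0.0120.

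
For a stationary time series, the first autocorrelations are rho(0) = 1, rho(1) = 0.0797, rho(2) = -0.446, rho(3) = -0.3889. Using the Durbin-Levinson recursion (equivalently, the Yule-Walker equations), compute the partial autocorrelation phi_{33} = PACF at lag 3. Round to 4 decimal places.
\phi_{33} = -0.3820

The PACF at lag k is phi_{kk}, the last component of the solution
to the Yule-Walker system G_k phi = r_k where
  (G_k)_{ij} = rho(|i - j|), (r_k)_i = rho(i), i,j = 1..k.
Equivalently, Durbin-Levinson gives phi_{kk} iteratively:
  phi_{11} = rho(1)
  phi_{kk} = [rho(k) - sum_{j=1..k-1} phi_{k-1,j} rho(k-j)]
            / [1 - sum_{j=1..k-1} phi_{k-1,j} rho(j)],
  phi_{k,j} = phi_{k-1,j} - phi_{kk} phi_{k-1,k-j},  j = 1..k-1.
Step k = 1:
  phi_11 = rho(1) = 0.0797.
Step k = 2:
  phi_22 = [rho(2) - phi_11 rho(1)] / [1 - phi_11 rho(1)] = [-0.446 - (0.0797)(0.0797)] / [1 - (0.0797)(0.0797)]
         = -0.45235209 / 0.99364791 = -0.455244.
  Update: phi_21 = phi_11 - phi_22 phi_11 = 0.0797 - (-0.455244)(0.0797) = 0.115983.
Step k = 3:
  phi_33 = [rho(3) - phi_21 rho(2) - phi_22 rho(1)] / [1 - phi_21 rho(1) - phi_22 rho(2)]
    numerator   = -0.3889 - (0.115983)(-0.446) - (-0.455244)(0.0797) = -0.30088868
    denominator = 1 - (0.115983)(0.0797) - (-0.455244)(-0.446) = 0.78771741
  phi_33 = -0.30088868 / 0.78771741 = -0.382.
Therefore phi_{33} = -0.3820.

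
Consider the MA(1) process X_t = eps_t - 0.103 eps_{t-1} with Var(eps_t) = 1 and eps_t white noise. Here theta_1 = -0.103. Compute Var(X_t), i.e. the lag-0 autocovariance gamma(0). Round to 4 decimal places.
\gamma(0) = 1.0106

For an MA(q) process X_t = eps_t + sum_i theta_i eps_{t-i} with
Var(eps_t) = sigma^2, the variance is
  gamma(0) = sigma^2 * (1 + sum_i theta_i^2).
  sum_i theta_i^2 = (-0.103)^2 = 0.010609.
  gamma(0) = 1 * (1 + 0.010609) = 1 * 1.010609 = 1.010609, which rounds to 1.0106.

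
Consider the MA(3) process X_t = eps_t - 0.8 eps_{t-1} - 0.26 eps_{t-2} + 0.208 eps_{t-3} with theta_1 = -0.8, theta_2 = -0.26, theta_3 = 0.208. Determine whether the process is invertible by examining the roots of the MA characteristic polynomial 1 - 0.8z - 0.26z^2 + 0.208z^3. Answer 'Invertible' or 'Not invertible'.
\text{Invertible}

The MA(q) characteristic polynomial is P(z) = 1 - 0.8z - 0.26z^2 + 0.208z^3.
Invertibility requires all roots to lie outside the unit circle, i.e. |z| > 1 for every root.
Degree 3: look for a simple real root z0 first, then factor out (1 - z/z0) and solve the remaining quadratic.
Testing z0 = 1.25: P(1.25) = 1 + (-0.8)(1.25) + (-0.26)(1.25)^2 + (0.208)(1.25)^3
  = 1 + (-1) + (-0.40625) + (0.40625) = 0.  So z_0 = 1.25 is a root, |z_0| = 1.25.
Divide out the factor (1 - 0.8 z) = (1 - z/z0) (since 1/z0 = 0.8):
  P(z) = (1 - 0.8 z)(1 + (0) z + (-0.26) z^2)
  [check: z-coef 0 - (0.8) = -0.8; z^2-coef -0.26 - (0.8)(0) = -0.26; z^3-coef -(0.8)(-0.26) = 0.208.]
Remaining roots from the quadratic factor 1 + (0) z + (-0.26) z^2:
  Set 1 + (0) z + (-0.26) z^2 = 0, i.e. a z^2 + b z + c = 0 with a = -0.26, b = 0, c = 1.
  Discriminant D = b^2 - 4ac = (0)^2 - 4*(-0.26)*1 = 0 - (-1.04) = 1.04.
  D >= 0, so the roots are real: z = (-b +/- sqrt(D)) / (2a) = (0 +/- 1.019804) / (-0.52).
    z_1 = (0 + 1.019804) / (-0.52) = -1.9612,   |z_1| = 1.9612.
    z_2 = (0 - 1.019804) / (-0.52) = 1.9612,   |z_2| = 1.9612.
Moduli of all roots: 1.2500, 1.9612, 1.9612.
All moduli strictly greater than 1? Yes.
Verdict: Invertible.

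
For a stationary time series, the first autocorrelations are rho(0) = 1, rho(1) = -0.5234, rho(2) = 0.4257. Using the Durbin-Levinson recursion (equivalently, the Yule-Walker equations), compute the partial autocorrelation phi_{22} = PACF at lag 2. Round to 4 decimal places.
\phi_{22} = 0.2090

The PACF at lag k is phi_{kk}, the last component of the solution
to the Yule-Walker system G_k phi = r_k where
  (G_k)_{ij} = rho(|i - j|), (r_k)_i = rho(i), i,j = 1..k.
Equivalently, Durbin-Levinson gives phi_{kk} iteratively:
  phi_{11} = rho(1)
  phi_{kk} = [rho(k) - sum_{j=1..k-1} phi_{k-1,j} rho(k-j)]
            / [1 - sum_{j=1..k-1} phi_{k-1,j} rho(j)],
  phi_{k,j} = phi_{k-1,j} - phi_{kk} phi_{k-1,k-j},  j = 1..k-1.
Step k = 1:
  phi_11 = rho(1) = -0.5234.
Step k = 2:
  phi_22 = [rho(2) - phi_11 rho(1)] / [1 - phi_11 rho(1)] = [0.4257 - (-0.5234)(-0.5234)] / [1 - (-0.5234)(-0.5234)]
         = 0.15175244 / 0.72605244 = 0.209.
Therefore phi_{22} = 0.2090.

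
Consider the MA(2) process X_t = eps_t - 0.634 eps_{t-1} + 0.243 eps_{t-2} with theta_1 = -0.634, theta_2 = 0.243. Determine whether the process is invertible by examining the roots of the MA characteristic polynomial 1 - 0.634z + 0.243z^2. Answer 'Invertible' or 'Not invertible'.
\text{Invertible}

The MA(q) characteristic polynomial is P(z) = 1 - 0.634z + 0.243z^2.
Invertibility requires all roots to lie outside the unit circle, i.e. |z| > 1 for every root.
Set 1 + (-0.634) z + (0.243) z^2 = 0, i.e. a z^2 + b z + c = 0 with a = 0.243, b = -0.634, c = 1.
Discriminant D = b^2 - 4ac = (-0.634)^2 - 4*(0.243)*1 = 0.401956 - (0.972) = -0.570044.
D < 0, so the roots are the complex-conjugate pair z = (-b +/- i sqrt(-D)) / (2a) = 1.3045 +/- 1.5535i.
For a conjugate pair |z|^2 = z * conj(z) = (product of roots) = c/a = 1/(0.243) = 4.115226, so |z| = sqrt(4.115226) = 2.0286 for both roots.
Moduli of all roots: 2.0286, 2.0286.
All moduli strictly greater than 1? Yes.
Verdict: Invertible.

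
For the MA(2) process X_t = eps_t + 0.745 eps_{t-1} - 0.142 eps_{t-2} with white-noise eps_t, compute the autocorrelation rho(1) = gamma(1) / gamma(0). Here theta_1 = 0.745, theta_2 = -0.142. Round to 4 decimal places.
\rho(1) = 0.4058

For an MA(q) process with theta_0 = 1, the autocovariance is
  gamma(k) = sigma^2 * sum_{i=0..q-k} theta_i * theta_{i+k},
and rho(k) = gamma(k) / gamma(0). Sigma^2 cancels.
  numerator   = (1)*(0.745) + (0.745)*(-0.142) = 0.63921.
  denominator = (1)^2 + (0.745)^2 + (-0.142)^2 = 1.575189.
  rho(1) = 0.63921 / 1.575189 = 0.4058.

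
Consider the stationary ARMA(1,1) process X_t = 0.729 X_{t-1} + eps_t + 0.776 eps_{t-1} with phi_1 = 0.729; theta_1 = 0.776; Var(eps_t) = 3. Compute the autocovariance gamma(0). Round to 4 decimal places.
\gamma(0) = 17.5021

Multiply the model equation by X_{t-k} and take expectations. With theta_0 = psi_0 = 1 and psi_j the MA(infinity) weights, this gives
  gamma(k) - sum_i phi_i gamma(k-i) = c_k,
  c_k = sigma^2 * sum_{j=k..q} theta_j psi_{j-k}   (c_k = 0 for k > q),
using gamma(-m) = gamma(m).
psi-weights needed (psi_j = theta_j + sum_i phi_i psi_{j-i}):
  psi_1 = theta_1 + phi_1 = 0.776 + (0.729) = 1.505
Right-hand sides:
  c_0 = sigma^2 (1 + theta_1 psi_1) = 3 * (1 + (0.776)(1.505)) = 3 * 2.16788 = 6.50364
  c_1 = sigma^2 theta_1 = 3 * (0.776) = 2.328
  c_2 = 0
Equations for k = 0 and k = 1 (AR order 1):
  gamma(0) = phi_1 gamma(1) + c_0
  gamma(1) = phi_1 gamma(0) + c_1
Substituting the second into the first: gamma(0) (1 - phi_1^2) = c_0 + phi_1 c_1, so
  gamma(0) = (c_0 + phi_1 c_1) / (1 - phi_1^2) = (6.50364 + (0.729)(2.328)) / (1 - (0.729)^2) = 8.200752 / 0.468559 = 17.502069.
Therefore gamma(0) = 17.5021 (to 4 decimal places).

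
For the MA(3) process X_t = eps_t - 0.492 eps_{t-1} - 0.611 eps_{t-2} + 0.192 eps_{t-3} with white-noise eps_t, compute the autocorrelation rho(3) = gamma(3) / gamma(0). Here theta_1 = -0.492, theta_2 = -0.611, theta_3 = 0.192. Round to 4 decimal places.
\rho(3) = 0.1162

For an MA(q) process with theta_0 = 1, the autocovariance is
  gamma(k) = sigma^2 * sum_{i=0..q-k} theta_i * theta_{i+k},
and rho(k) = gamma(k) / gamma(0). Sigma^2 cancels.
  numerator   = (1)*(0.192) = 0.192.
  denominator = (1)^2 + (-0.492)^2 + (-0.611)^2 + (0.192)^2 = 1.652249.
  rho(3) = 0.192 / 1.652249 = 0.1162.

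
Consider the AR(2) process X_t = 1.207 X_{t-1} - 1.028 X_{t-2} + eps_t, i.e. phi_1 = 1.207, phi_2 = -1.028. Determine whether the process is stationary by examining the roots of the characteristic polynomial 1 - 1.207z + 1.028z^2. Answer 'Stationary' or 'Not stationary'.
\text{Not stationary}

The AR(p) characteristic polynomial is P(z) = 1 - 1.207z + 1.028z^2.
Stationarity requires all roots to lie outside the unit circle, i.e. |z| > 1 for every root.
Set 1 + (-1.207) z + (1.028) z^2 = 0, i.e. a z^2 + b z + c = 0 with a = 1.028, b = -1.207, c = 1.
Discriminant D = b^2 - 4ac = (-1.207)^2 - 4*(1.028)*1 = 1.456849 - (4.112) = -2.655151.
D < 0, so the roots are the complex-conjugate pair z = (-b +/- i sqrt(-D)) / (2a) = 0.5871 +/- 0.7925i.
For a conjugate pair |z|^2 = z * conj(z) = (product of roots) = c/a = 1/(1.028) = 0.972763, so |z| = sqrt(0.972763) = 0.9863 for both roots.
Moduli of all roots: 0.9863, 0.9863.
All moduli strictly greater than 1? No.
Verdict: Not stationary.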